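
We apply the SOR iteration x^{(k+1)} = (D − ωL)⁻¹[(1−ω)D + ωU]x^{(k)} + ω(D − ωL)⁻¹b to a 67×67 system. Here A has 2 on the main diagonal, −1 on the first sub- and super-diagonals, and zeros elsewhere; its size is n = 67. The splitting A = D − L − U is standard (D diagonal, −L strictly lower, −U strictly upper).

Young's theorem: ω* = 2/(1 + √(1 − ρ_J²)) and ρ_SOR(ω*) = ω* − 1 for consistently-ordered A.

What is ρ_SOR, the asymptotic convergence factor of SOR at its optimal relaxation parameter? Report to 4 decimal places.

ρ_SOR = 0.9117

With n=67, ρ(Jacobi) = cos(π/68) = 0.9989.
root = sin(π/68) = 0.04618  (since 1−cos² = sin²).
ω* = 2 / (1 + 0.04618) = 2 / 1.04618 ≈ 1.9117.
ρ_SOR = ω* − 1 = 1.9117 − 1 = 0.9117.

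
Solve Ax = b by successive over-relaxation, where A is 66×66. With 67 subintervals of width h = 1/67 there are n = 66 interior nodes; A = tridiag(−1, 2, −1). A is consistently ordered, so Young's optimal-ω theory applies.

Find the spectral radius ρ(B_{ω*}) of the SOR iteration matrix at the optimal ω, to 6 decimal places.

spectrum of D⁻¹(L+U) = {cos(kπ/67) : 1≤k≤66}; ρ_J = cos(π/67) = 0.998901.
√(1−ρ_J²) = |sin(π/67)| = 0.0468723
Then 2/(1+√(1−ρ_J²)) = 2/(1+0.0468723); ω* = 2/1.0468723 = 1.910453.
and ρ(B_{ω*}) = 1.910453 − 1 = 0.910453.

ρ_SOR = 0.910453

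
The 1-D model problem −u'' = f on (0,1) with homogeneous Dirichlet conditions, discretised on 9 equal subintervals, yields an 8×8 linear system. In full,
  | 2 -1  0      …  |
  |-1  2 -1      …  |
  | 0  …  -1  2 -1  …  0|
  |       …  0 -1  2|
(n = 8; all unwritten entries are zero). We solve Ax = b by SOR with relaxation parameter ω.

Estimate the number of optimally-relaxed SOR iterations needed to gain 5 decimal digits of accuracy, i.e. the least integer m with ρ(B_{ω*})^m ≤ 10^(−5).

m = 17

spectrum of D⁻¹(L+U) = {cos(kπ/9) : 1≤k≤8}; ρ_J = cos(π/9) = 0.9396926.
√(1−ρ_J²) simplifies to sin(π/9) = 0.3420201.
ω* = 2 / (1 + 0.3420201) = 2 / 1.3420201 ≈ 1.4902906.
Hence ρ(B_{ω*}) = 1.4902906 − 1 = 0.4902906.
m ≥ 5·ln10 / (−ln 0.4902906) = 16.153; smallest integer m = 17.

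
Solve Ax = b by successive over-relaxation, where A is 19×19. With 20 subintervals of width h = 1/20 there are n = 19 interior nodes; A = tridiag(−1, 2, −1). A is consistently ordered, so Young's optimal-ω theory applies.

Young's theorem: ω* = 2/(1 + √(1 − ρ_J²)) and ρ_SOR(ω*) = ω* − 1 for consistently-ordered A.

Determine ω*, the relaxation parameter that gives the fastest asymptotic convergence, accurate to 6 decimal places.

ρ_J = max_k |cos(kπ/20)| = cos(π/20) = 0.987688
root = sin(π/20) = 0.1564345  (since 1−cos² = sin²).
[ω*] 2 ÷ (1 + 0.1564345) = 2 ÷ 1.1564345 = 1.729454.
Hence ρ(B_{ω*}) = 1.729454 − 1 = 0.729454.

ω* = 1.729454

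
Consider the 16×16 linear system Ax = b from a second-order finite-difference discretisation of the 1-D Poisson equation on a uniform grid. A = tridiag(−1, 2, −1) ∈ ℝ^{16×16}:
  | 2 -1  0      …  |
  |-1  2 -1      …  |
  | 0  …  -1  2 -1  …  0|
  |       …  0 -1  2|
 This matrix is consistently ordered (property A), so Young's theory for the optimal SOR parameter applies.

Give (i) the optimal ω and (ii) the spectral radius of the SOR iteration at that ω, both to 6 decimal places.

ω* = 1.689547, ρ_SOR = 0.689547

[ρ_J] n=16: ρ(B_J) = cos(π/(n+1)) = cos(π/17) = 0.982973.
root = sin(π/17) = 0.1837495  (since 1−cos² = sin²).
Young: ω* = 2/(1+√(1−ρ_J²)) = 2/(1+0.1837495) = 2/1.1837495 = 1.689547.
ρ(B_{ω*}) = ω*−1 = 0.689547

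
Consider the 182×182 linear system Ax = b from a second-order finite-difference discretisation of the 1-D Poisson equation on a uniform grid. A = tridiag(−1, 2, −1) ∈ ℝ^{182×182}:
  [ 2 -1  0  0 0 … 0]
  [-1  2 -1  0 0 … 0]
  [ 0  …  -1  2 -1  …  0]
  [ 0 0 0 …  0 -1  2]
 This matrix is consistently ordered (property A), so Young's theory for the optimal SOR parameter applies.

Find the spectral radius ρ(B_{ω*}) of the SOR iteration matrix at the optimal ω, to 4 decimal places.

With n=182, ρ(Jacobi) = cos(π/183) = 0.9999.
√(1−ρ_J²) = |sin(π/183)| = 0.01717
ω* = 2/(1 + 0.01717) = 2/1.01717 = 1.9662.
ρ_SOR = ω* − 1 = 1.9662 − 1 = 0.9662.

ρ_SOR = 0.9662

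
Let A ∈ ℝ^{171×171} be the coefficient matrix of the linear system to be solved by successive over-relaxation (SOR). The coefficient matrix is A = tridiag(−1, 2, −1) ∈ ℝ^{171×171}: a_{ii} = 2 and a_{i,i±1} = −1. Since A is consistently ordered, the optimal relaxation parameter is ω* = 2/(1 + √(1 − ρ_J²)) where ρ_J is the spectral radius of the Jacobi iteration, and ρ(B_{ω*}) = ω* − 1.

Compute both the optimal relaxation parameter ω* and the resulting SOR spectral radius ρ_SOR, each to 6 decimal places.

n=171: λ(B_J) = 1 − λ(A)/2 = cos(kπ/172); k=1 gives ρ_J = 0.999833.
√(1−ρ_J²) = |sin(π/172)| = 0.0182641
ω* = 2/(1+0.0182641) = 1.964127
ρ_SOR = ω* − 1 = 1.964127 − 1 = 0.964127.

ω* = 1.964127, ρ_SOR = 0.964127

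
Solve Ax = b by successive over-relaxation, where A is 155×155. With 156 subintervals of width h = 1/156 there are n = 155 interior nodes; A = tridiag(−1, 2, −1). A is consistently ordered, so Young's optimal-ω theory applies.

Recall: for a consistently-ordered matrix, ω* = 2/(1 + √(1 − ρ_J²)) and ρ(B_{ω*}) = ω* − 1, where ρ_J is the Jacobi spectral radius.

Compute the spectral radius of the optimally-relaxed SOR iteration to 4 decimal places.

½·tridiag(1,0,1) at n=155: λ_k = cos(kπ/156); max |λ| at k=1 ⇒ ρ_J = cos(π/156) ≈ 0.9998.
√(1−ρ_J²) simplifies to sin(π/156) = 0.02014.
ω* = 2 / (1 + 0.02014) = 2 / 1.02014 ≈ 1.9605.
ρ_SOR = ω* − 1 = 1.9605 − 1 = 0.9605.

ρ_SOR = 0.9605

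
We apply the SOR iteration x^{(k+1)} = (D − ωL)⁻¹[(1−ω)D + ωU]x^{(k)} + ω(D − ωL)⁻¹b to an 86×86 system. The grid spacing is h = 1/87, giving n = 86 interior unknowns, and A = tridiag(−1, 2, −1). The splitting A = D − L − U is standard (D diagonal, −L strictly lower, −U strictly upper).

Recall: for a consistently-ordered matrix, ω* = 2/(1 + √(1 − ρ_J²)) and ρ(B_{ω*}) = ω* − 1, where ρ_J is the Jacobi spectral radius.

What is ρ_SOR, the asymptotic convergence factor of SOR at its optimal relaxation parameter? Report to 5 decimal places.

With n=86, ρ(Jacobi) = cos(π/87) = 0.99935.
root = sin(π/87) = 0.036102  (since 1−cos² = sin²).
ω* = 2 / (1 + 0.036102) = 2 / 1.036102 ≈ 1.93031.
At ω = 1.93031 every |λ(B_ω)| = ω−1, so ρ_SOR = 0.93031.

ρ_SOR = 0.93031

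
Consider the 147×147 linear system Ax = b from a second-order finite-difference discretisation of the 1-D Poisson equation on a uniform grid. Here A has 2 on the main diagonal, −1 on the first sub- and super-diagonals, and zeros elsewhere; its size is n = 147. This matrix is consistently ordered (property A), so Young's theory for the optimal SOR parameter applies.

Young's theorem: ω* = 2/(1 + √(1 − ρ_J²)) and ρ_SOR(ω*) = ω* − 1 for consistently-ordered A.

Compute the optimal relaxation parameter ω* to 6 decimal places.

ω* = 1.958432

n=147: λ(B_J) = 1 − λ(A)/2 = cos(kπ/148); k=1 gives ρ_J = 0.999775.
√(1 − cos²(π/148)) = sin(π/148) ≈ 0.0212254.
[ω*] 2 ÷ (1 + 0.0212254) = 2 ÷ 1.0212254 = 1.958432.
Hence ρ(B_{ω*}) = 1.958432 − 1 = 0.958432.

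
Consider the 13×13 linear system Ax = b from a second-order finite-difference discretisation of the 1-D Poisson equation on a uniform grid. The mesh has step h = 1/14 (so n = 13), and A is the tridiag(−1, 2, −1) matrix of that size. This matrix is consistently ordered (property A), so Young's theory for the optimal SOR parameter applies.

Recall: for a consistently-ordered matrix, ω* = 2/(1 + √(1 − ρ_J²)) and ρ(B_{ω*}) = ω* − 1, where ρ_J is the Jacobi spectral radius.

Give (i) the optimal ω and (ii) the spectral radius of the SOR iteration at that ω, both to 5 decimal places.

[ρ_J] n=13: ρ(B_J) = cos(π/(n+1)) = cos(π/14) = 0.97493.
1 − cos²(π/14) = sin²(π/14) ⇒ √(1−ρ_J²) = sin(π/14) = 0.222521.
ω* = 2/(1+0.222521) = 1.63596
Hence ρ(B_{ω*}) = 1.63596 − 1 = 0.63596.

ω* = 1.63596, ρ_SOR = 0.63596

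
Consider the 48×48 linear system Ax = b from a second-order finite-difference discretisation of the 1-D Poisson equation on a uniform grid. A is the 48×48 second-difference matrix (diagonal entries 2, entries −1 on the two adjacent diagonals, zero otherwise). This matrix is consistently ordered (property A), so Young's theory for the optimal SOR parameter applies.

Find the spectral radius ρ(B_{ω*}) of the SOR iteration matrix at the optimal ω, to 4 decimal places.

ρ_SOR = 0.8796

n=48: λ(B_J) = 1 − λ(A)/2 = cos(kπ/49); k=1 gives ρ_J = 0.9979.
√(1 − cos²(π/49)) = sin(π/49) ≈ 0.06407.
ω* = 2/(1 + 0.06407) = 2/1.06407 = 1.8796.
ρ_SOR = ω* − 1 = 1.8796 − 1 = 0.8796.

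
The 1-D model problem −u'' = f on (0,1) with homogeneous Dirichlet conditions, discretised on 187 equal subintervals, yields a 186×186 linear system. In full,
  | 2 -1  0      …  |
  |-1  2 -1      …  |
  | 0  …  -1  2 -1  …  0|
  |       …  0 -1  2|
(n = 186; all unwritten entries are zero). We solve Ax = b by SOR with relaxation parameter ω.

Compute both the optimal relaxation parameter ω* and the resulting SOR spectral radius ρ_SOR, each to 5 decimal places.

[ρ_J] n=186: ρ(B_J) = cos(π/(n+1)) = cos(π/187) = 0.99986.
root = sin(π/187) = 0.016799  (since 1−cos² = sin²).
So ω* = 2/1.016799 = 1.96696 (Young).
ρ_SOR = ω* − 1 ≈ 0.96696.

ω* = 1.96696, ρ_SOR = 0.96696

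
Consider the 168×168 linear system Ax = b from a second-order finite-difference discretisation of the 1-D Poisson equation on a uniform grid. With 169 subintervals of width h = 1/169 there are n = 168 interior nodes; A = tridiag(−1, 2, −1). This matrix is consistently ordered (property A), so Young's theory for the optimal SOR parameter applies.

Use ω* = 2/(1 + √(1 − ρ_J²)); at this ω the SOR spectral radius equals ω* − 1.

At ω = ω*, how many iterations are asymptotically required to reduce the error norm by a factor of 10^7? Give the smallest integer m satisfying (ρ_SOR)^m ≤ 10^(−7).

[ρ_J] n=168: ρ(B_J) = cos(π/(n+1)) = cos(π/169) = 0.9998272.
√(1 − cos²(π/169)) = sin(π/169) ≈ 0.0185882.
[ω*] 2 ÷ (1 + 0.0185882) = 2 ÷ 1.0185882 = 1.9635020.
ρ_SOR = ω* − 1 ≈ 0.9635020.
7·ln10 = 16.1181; −ln(0.9635020) = 0.0371807; m = ⌈16.1181/0.0371807⌉ = ⌈433.507⌉ = 434.

m = 434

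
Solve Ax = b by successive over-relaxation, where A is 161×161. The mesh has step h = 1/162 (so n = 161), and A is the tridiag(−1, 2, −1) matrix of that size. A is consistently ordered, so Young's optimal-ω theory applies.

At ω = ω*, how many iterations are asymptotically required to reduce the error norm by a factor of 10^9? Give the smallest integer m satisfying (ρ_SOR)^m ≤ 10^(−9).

m = 535

With n=161, ρ(Jacobi) = cos(π/162) = 0.9998120.
1 − cos²(π/162) = sin²(π/162) ⇒ √(1−ρ_J²) = sin(π/162) = 0.0193913.
Then 2/(1+√(1−ρ_J²)) = 2/(1+0.0193913); ω* = 2/1.0193913 = 1.9619551.
ρ(B_{ω*}) = ω*−1 = 0.9619551
m ≥ 9·ln10 / (−ln 0.9619551) = 534.278; smallest integer m = 535.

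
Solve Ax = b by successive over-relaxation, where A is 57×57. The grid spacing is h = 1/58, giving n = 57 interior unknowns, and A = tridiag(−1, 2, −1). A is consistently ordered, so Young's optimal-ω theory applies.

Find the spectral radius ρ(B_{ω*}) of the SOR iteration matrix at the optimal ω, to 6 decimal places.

ρ_SOR = 0.897283

ρ_J = max_k |cos(kπ/58)| = cos(π/58) = 0.998533
√(1 − cos²(π/58)) = sin(π/58) ≈ 0.0541389.
ω* = 2/(1+0.0541389) = 1.897283
ρ_SOR = ω* − 1 ≈ 0.897283.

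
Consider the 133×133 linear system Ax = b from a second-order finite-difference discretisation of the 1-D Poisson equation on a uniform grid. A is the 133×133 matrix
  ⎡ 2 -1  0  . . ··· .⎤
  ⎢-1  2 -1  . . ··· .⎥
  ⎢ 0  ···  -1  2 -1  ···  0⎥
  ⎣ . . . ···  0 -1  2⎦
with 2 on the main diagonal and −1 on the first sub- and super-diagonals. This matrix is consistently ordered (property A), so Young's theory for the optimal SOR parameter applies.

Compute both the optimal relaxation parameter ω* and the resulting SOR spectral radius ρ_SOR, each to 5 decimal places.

spectrum of D⁻¹(L+U) = {cos(kπ/134) : 1≤k≤133}; ρ_J = cos(π/134) = 0.99973.
√(1−ρ_J²) = |sin(π/134)| = 0.023443
ω* = 2/(1 + 0.023443) = 2/1.023443 = 1.95419.
[ρ_SOR] ω* − 1 = 0.95419.

ω* = 1.95419, ρ_SOR = 0.95419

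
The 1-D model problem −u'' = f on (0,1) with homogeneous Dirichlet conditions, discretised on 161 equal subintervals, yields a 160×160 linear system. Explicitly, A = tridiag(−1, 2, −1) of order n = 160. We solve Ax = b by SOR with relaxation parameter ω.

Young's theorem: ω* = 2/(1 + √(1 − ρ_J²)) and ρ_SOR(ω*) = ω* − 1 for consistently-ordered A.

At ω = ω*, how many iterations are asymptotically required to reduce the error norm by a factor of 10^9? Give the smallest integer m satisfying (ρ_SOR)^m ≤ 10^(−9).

m = 531

With n=160, ρ(Jacobi) = cos(π/161) = 0.9998096.
√(1−ρ_J²) = |sin(π/161)| = 0.0195118
Young: ω* = 2/(1+√(1−ρ_J²)) = 2/(1+0.0195118) = 2/1.0195118 = 1.9617232.
[ρ_SOR] ω* − 1 = 0.9617232.
For 9 digits: m = 9·ln10 / (−ln 0.9617232) = 20.7233/0.0390286 = 530.977; round up → m = 531.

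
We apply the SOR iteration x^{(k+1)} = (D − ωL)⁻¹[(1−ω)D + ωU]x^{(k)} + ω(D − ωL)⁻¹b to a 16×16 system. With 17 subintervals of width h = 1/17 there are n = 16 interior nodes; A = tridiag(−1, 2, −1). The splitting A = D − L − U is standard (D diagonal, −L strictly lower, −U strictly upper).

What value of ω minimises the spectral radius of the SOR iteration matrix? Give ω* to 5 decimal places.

ω* = 1.68955

ρ_J = max_k |cos(kπ/17)| = cos(π/17) = 0.98297
√(1−ρ_J²) simplifies to sin(π/17) = 0.183750.
ω* = 2/(1 + 0.183750) = 2/1.183750 = 1.68955.
At ω = 1.68955 every |λ(B_ω)| = ω−1, so ρ_SOR = 0.68955.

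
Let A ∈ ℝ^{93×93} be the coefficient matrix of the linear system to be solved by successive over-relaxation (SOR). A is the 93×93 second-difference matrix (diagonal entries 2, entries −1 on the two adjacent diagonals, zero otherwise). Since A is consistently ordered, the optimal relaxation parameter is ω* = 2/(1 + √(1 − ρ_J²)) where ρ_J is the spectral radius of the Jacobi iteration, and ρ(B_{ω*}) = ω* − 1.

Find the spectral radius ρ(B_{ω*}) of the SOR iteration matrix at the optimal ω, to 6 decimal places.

[ρ_J] n=93: ρ(B_J) = cos(π/(n+1)) = cos(π/94) = 0.999442.
√(1−ρ_J²) simplifies to sin(π/94) = 0.0334150.
ω* = 2 / (1 + 0.0334150) = 2 / 1.0334150 ≈ 1.935331.
ρ_SOR = ω* − 1 ≈ 0.935331.

ρ_SOR = 0.935331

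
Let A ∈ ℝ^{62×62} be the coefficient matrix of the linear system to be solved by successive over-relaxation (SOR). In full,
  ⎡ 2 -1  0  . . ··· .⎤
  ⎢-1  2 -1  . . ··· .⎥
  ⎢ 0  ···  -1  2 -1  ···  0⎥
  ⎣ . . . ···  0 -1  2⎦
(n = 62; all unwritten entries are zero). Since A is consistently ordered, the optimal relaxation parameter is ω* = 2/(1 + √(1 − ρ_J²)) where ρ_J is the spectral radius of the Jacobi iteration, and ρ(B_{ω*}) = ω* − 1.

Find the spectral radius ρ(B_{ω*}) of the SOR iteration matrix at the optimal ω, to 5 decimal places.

ρ_SOR = 0.90504

½·tridiag(1,0,1) at n=62: λ_k = cos(kπ/63); max |λ| at k=1 ⇒ ρ_J = cos(π/63) ≈ 0.99876.
root = sin(π/63) = 0.049846  (since 1−cos² = sin²).
[ω*] 2 ÷ (1 + 0.049846) = 2 ÷ 1.049846 = 1.90504.
At ω = 1.90504 every |λ(B_ω)| = ω−1, so ρ_SOR = 0.90504.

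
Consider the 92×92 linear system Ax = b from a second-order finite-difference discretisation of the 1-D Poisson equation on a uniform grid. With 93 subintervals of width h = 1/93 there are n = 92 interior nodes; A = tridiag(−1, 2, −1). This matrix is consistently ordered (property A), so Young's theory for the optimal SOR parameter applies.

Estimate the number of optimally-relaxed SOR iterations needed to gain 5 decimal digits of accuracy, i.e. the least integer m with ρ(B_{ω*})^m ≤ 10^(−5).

m = 171

n=92: λ(B_J) = 1 − λ(A)/2 = cos(kπ/93); k=1 gives ρ_J = 0.9994295.
√(1−ρ_J²) simplifies to sin(π/93) = 0.0337741.
ω* = 2/(1 + 0.0337741) = 2/1.0337741 = 1.9346586.
Hence ρ(B_{ω*}) = 1.9346586 − 1 = 0.9346586.
For 5 digits: m = 5·ln10 / (−ln 0.9346586) = 11.5129/0.067574 = 170.375; round up → m = 171.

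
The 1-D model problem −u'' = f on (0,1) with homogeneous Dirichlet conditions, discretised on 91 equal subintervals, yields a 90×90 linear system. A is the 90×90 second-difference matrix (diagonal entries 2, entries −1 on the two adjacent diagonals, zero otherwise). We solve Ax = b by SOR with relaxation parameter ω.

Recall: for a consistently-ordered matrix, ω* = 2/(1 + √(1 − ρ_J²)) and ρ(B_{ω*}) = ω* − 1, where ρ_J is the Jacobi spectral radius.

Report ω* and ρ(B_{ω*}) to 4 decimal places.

With n=90, ρ(Jacobi) = cos(π/91) = 0.9994.
√(1−ρ_J²) simplifies to sin(π/91) = 0.03452.
[ω*] 2 ÷ (1 + 0.03452) = 2 ÷ 1.03452 = 1.9333.
[ρ_SOR] ω* − 1 = 0.9333.

ω* = 1.9333, ρ_SOR = 0.9333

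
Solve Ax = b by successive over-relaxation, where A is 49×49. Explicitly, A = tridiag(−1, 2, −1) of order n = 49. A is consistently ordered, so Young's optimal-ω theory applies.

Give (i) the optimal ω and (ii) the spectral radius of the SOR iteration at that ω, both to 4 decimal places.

ω* = 1.8818, ρ_SOR = 0.8818

B_J for the 49×49 system has eigenvalues cos(kπ/50); ρ_J = cos(π/50) = 0.9980.
root = sin(π/50) = 0.06279  (since 1−cos² = sin²).
So ω* = 2/1.06279 = 1.8818 (Young).
[ρ_SOR] ω* − 1 = 0.8818.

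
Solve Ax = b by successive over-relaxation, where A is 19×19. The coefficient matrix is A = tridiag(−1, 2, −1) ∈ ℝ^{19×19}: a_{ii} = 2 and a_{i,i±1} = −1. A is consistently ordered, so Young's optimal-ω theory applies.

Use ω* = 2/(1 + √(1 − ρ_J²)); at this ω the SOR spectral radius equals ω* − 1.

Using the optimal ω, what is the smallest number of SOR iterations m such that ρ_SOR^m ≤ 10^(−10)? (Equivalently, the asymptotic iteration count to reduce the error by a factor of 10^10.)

With n=19, ρ(Jacobi) = cos(π/20) = 0.9876883.
√(1−ρ_J²) simplifies to sin(π/20) = 0.1564345.
ω* = 2 / (1 + 0.1564345) = 2 / 1.1564345 ≈ 1.7294538.
and ρ(B_{ω*}) = 1.7294538 − 1 = 0.7294538.
10·ln10 = 23.0259; −ln(0.7294538) = 0.315459; m = ⌈23.0259/0.315459⌉ = ⌈72.992⌉ = 73.

m = 73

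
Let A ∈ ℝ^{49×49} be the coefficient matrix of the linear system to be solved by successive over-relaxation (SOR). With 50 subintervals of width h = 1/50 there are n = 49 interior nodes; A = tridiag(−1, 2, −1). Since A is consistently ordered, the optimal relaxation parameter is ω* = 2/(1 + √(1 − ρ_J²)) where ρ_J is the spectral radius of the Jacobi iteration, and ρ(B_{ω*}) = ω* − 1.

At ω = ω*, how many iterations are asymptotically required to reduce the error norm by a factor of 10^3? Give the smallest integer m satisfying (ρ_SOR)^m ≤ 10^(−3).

With n=49, ρ(Jacobi) = cos(π/50) = 0.9980267.
1 − cos²(π/50) = sin²(π/50) ⇒ √(1−ρ_J²) = sin(π/50) = 0.0627905.
Young: ω* = 2/(1+√(1−ρ_J²)) = 2/(1+0.0627905) = 2/1.0627905 = 1.8818384.
[ρ_SOR] ω* − 1 = 0.8818384.
For 3 digits: m = 3·ln10 / (−ln 0.8818384) = 6.90776/0.125746 = 54.934; round up → m = 55.

m = 55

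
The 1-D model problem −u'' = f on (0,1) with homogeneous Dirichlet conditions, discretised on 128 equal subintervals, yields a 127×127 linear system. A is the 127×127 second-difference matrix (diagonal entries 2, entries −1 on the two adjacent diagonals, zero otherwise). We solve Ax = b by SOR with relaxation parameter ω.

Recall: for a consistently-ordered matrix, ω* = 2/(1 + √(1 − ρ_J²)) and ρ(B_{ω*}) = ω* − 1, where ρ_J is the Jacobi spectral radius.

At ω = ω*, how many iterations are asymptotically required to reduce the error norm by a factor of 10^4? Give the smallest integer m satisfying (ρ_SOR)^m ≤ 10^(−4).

m = 188

B_J for the 127×127 system has eigenvalues cos(kπ/128); ρ_J = cos(π/128) = 0.9996988.
√(1−ρ_J²) = |sin(π/128)| = 0.0245412
ω* = 2 / (1 + 0.0245412) = 2 / 1.0245412 ≈ 1.9520933.
ρ_SOR = ω* − 1 ≈ 0.9520933.
For 4 digits: m = 4·ln10 / (−ln 0.9520933) = 9.21034/0.0490922 = 187.613; round up → m = 188.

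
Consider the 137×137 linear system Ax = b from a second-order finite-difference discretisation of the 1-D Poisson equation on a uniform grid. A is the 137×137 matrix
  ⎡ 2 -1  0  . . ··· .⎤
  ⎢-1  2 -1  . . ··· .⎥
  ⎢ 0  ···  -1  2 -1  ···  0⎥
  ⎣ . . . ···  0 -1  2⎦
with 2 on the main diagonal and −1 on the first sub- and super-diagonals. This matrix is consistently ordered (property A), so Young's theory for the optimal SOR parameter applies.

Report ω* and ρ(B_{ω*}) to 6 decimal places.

spectrum of D⁻¹(L+U) = {cos(kπ/138) : 1≤k≤137}; ρ_J = cos(π/138) = 0.999741.
root = sin(π/138) = 0.0227632  (since 1−cos² = sin²).
ω* = 2 / (1 + 0.0227632) = 2 / 1.0227632 ≈ 1.955487.
Hence ρ(B_{ω*}) = 1.955487 − 1 = 0.955487.

ω* = 1.955487, ρ_SOR = 0.955487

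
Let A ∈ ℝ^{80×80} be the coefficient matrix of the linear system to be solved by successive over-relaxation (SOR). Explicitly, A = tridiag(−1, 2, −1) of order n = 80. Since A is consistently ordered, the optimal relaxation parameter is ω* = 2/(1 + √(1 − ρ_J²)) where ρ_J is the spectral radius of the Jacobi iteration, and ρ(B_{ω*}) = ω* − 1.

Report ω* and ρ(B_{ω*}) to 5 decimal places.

B_J for the 80×80 system has eigenvalues cos(kπ/81); ρ_J = cos(π/81) = 0.99925.
root = sin(π/81) = 0.038775  (since 1−cos² = sin²).
[ω*] 2 ÷ (1 + 0.038775) = 2 ÷ 1.038775 = 1.92534.
At ω = 1.92534 every |λ(B_ω)| = ω−1, so ρ_SOR = 0.92534.

ω* = 1.92534, ρ_SOR = 0.92534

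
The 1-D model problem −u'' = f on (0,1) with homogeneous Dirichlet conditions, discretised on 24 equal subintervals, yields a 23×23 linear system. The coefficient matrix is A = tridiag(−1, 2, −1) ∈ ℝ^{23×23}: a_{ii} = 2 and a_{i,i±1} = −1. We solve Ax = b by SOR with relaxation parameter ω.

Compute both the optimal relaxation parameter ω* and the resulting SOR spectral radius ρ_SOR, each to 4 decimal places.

ω* = 1.7691, ρ_SOR = 0.7691

With n=23, ρ(Jacobi) = cos(π/24) = 0.9914.
√(1−ρ_J²) = |sin(π/24)| = 0.13053
[ω*] 2 ÷ (1 + 0.13053) = 2 ÷ 1.13053 = 1.7691.
Hence ρ(B_{ω*}) = 1.7691 − 1 = 0.7691.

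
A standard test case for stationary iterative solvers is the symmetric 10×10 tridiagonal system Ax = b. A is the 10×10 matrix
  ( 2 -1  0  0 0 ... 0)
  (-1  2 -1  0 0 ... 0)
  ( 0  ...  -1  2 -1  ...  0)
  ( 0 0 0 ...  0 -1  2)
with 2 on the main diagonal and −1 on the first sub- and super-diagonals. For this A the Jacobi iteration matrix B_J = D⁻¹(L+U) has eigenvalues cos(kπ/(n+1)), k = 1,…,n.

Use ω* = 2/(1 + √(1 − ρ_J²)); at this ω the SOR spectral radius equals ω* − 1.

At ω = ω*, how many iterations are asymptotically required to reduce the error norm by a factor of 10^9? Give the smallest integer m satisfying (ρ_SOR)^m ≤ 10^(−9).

m = 36

B_J for the 10×10 system has eigenvalues cos(kπ/11); ρ_J = cos(π/11) = 0.9594930.
1 − cos²(π/11) = sin²(π/11) ⇒ √(1−ρ_J²) = sin(π/11) = 0.2817326.
So ω* = 2/1.2817326 = 1.5603879 (Young).
ρ_SOR = ω* − 1 = 1.5603879 − 1 = 0.5603879.
m ≥ 9·ln10 / (−ln 0.5603879) = 35.784; smallest integer m = 36.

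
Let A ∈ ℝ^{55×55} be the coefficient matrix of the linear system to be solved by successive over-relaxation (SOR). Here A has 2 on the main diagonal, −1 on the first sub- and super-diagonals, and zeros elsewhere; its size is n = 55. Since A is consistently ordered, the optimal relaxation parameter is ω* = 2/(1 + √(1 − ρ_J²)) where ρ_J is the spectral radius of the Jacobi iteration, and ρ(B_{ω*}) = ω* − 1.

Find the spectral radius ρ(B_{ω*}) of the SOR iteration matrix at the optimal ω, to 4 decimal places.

ρ_J = max_k |cos(kπ/56)| = cos(π/56) = 0.9984
√(1−ρ_J²) simplifies to sin(π/56) = 0.05607.
Young: ω* = 2/(1+√(1−ρ_J²)) = 2/(1+0.05607) = 2/1.05607 = 1.8938.
ρ_SOR = ω* − 1 = 1.8938 − 1 = 0.8938.

ρ_SOR = 0.8938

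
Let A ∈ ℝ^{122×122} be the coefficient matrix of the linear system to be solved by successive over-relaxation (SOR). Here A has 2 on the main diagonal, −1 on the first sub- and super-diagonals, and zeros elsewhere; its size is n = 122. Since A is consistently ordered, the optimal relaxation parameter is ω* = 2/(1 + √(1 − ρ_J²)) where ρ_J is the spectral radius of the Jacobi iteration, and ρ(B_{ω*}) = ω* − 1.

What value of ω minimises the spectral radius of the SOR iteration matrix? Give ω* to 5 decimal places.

With n=122, ρ(Jacobi) = cos(π/123) = 0.99967.
√(1−ρ_J²) = |sin(π/123)| = 0.025539
Then 2/(1+√(1−ρ_J²)) = 2/(1+0.025539); ω* = 2/1.025539 = 1.95019.
and ρ(B_{ω*}) = 1.95019 − 1 = 0.95019.

ω* = 1.95019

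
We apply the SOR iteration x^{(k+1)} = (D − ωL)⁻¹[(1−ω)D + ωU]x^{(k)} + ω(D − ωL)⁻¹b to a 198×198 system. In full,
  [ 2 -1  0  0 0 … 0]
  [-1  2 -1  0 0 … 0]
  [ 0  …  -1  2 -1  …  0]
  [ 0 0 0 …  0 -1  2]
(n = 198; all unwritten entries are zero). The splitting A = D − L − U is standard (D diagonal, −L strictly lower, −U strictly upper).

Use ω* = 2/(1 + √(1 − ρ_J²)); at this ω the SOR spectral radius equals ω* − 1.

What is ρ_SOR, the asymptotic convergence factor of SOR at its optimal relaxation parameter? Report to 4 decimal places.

ρ_SOR = 0.9689

[ρ_J] n=198: ρ(B_J) = cos(π/(n+1)) = cos(π/199) = 0.9999.
√(1−ρ_J²) = |sin(π/199)| = 0.01579
[ω*] 2 ÷ (1 + 0.01579) = 2 ÷ 1.01579 = 1.9689.
ρ_SOR = ω* − 1 = 1.9689 − 1 = 0.9689.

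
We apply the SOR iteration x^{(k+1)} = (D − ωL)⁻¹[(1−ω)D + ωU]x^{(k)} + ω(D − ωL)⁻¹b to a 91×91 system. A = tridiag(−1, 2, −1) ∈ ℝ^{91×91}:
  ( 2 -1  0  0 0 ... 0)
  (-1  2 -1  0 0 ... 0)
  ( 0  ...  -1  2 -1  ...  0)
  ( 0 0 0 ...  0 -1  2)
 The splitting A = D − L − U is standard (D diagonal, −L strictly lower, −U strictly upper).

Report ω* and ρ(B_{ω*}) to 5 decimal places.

ρ_J = max_k |cos(kπ/92)| = cos(π/92) = 0.99942
√(1−ρ_J²) simplifies to sin(π/92) = 0.034141.
ω* = 2/(1+0.034141) = 1.93397
ρ(B_{ω*}) = ω*−1 = 0.93397

ω* = 1.93397, ρ_SOR = 0.93397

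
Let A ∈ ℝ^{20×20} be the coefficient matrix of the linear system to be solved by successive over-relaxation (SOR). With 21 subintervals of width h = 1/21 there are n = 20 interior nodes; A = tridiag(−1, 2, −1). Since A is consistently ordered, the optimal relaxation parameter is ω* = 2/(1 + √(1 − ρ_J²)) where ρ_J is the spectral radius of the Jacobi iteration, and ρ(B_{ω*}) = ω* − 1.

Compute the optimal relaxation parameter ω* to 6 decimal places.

ρ_J = max_k |cos(kπ/21)| = cos(π/21) = 0.988831
root = sin(π/21) = 0.1490423  (since 1−cos² = sin²).
[ω*] 2 ÷ (1 + 0.1490423) = 2 ÷ 1.1490423 = 1.740580.
At ω = 1.740580 every |λ(B_ω)| = ω−1, so ρ_SOR = 0.740580.

ω* = 1.740580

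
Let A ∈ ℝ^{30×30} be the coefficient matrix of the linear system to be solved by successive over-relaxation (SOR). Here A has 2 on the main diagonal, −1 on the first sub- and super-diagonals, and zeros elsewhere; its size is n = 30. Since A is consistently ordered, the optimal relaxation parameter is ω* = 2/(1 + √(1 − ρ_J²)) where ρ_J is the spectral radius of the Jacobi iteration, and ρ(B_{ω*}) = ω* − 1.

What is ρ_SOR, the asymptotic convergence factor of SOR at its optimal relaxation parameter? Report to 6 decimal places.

ρ_SOR = 0.816253

B_J for the 30×30 system has eigenvalues cos(kπ/31); ρ_J = cos(π/31) = 0.994869.
1 − cos²(π/31) = sin²(π/31) ⇒ √(1−ρ_J²) = sin(π/31) = 0.1011683.
ω* = 2/(1+0.1011683) = 1.816253
At ω = 1.816253 every |λ(B_ω)| = ω−1, so ρ_SOR = 0.816253.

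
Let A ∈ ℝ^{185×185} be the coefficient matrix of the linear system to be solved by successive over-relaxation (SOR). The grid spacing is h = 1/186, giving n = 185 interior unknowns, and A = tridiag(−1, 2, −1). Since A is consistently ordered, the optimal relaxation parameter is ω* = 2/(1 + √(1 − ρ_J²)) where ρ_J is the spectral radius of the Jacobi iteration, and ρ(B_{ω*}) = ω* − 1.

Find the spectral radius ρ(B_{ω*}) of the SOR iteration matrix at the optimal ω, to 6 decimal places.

ρ_SOR = 0.966782

ρ_J = max_k |cos(kπ/186)| = cos(π/186) = 0.999857
√(1−ρ_J²) simplifies to sin(π/186) = 0.0168895.
ω* = 2 / (1 + 0.0168895) = 2 / 1.0168895 ≈ 1.966782.
ρ(B_{ω*}) = ω*−1 = 0.966782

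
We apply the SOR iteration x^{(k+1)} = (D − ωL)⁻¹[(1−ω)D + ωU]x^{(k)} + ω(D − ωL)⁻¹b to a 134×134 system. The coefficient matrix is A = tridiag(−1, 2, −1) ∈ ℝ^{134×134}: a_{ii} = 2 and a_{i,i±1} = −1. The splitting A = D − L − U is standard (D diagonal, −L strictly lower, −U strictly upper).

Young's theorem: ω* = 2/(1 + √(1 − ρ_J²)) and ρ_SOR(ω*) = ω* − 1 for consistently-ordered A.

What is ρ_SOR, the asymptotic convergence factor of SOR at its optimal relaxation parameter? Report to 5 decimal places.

ρ_SOR = 0.95452

[ρ_J] n=134: ρ(B_J) = cos(π/(n+1)) = cos(π/135) = 0.99973.
√(1−ρ_J²) = |sin(π/135)| = 0.023269
So ω* = 2/1.023269 = 1.95452 (Young).
and ρ(B_{ω*}) = 1.95452 − 1 = 0.95452.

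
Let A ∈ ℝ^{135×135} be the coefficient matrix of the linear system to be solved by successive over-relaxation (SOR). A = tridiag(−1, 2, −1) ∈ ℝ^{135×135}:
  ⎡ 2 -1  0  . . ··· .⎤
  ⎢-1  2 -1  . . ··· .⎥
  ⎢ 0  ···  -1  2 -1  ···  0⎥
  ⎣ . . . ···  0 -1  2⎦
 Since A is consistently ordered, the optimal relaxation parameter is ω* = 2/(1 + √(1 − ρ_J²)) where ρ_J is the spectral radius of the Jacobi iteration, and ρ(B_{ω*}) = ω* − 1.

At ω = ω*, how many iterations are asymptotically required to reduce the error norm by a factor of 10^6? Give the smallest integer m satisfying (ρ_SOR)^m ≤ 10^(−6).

With n=135, ρ(Jacobi) = cos(π/136) = 0.9997332.
√(1 − cos²(π/136)) = sin(π/136) ≈ 0.0230979.
So ω* = 2/1.0230979 = 1.9548471 (Young).
[ρ_SOR] ω* − 1 = 0.9548471.
ρ_SOR^m ≤ 10^(−6) ⇔ m ≥ 6·ln10/(−ln 0.9548471) = 13.8155/0.0462041 = 299.010; m = ⌈299.010⌉ = 300.

m = 300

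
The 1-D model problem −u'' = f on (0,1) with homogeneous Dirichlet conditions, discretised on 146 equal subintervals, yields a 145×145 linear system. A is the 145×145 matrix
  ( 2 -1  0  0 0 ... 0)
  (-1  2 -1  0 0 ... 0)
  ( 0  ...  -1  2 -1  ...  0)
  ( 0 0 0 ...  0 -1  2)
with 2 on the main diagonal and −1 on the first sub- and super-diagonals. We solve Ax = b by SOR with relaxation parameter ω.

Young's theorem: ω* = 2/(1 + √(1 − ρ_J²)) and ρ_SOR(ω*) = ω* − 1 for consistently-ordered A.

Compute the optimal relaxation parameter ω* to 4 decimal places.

ω* = 1.9579

[ρ_J] n=145: ρ(B_J) = cos(π/(n+1)) = cos(π/146) = 0.9998.
1 − cos²(π/146) = sin²(π/146) ⇒ √(1−ρ_J²) = sin(π/146) = 0.02152.
[ω*] 2 ÷ (1 + 0.02152) = 2 ÷ 1.02152 = 1.9579.
At ω = 1.9579 every |λ(B_ω)| = ω−1, so ρ_SOR = 0.9579.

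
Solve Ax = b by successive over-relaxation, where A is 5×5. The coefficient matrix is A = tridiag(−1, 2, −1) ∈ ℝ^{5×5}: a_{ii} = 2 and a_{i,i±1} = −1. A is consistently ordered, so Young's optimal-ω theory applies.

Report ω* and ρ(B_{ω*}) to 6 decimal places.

With n=5, ρ(Jacobi) = cos(π/6) = 0.866025.
root = sin(π/6) = 0.5000000  (since 1−cos² = sin²).
ω* = 2 / (1 + 0.5000000) = 2 / 1.5000000 ≈ 1.333333.
[ρ_SOR] ω* − 1 = 0.333333.

ω* = 1.333333, ρ_SOR = 0.333333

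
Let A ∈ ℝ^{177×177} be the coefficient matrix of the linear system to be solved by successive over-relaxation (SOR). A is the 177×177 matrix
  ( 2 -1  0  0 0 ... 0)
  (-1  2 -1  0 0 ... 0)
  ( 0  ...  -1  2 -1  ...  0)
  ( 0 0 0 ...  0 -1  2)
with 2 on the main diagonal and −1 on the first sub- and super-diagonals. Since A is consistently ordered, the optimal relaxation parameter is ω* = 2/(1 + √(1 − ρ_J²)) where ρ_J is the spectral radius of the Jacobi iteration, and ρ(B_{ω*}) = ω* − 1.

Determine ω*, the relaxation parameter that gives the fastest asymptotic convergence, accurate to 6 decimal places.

½·tridiag(1,0,1) at n=177: λ_k = cos(kπ/178); max |λ| at k=1 ⇒ ρ_J = cos(π/178) ≈ 0.999844.
√(1 − cos²(π/178)) = sin(π/178) ≈ 0.0176485.
Then 2/(1+√(1−ρ_J²)) = 2/(1+0.0176485); ω* = 2/1.0176485 = 1.965315.
ρ(B_{ω*}) = ω*−1 = 0.965315

ω* = 1.965315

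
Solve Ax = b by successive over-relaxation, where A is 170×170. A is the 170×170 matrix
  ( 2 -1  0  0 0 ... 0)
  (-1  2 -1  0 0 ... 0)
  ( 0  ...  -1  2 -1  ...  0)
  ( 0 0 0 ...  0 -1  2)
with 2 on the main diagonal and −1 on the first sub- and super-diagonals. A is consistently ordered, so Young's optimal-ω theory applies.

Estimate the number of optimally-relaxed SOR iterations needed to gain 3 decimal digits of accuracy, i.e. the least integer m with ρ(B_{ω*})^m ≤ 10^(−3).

m = 188

With n=170, ρ(Jacobi) = cos(π/171) = 0.9998312.
√(1 − cos²(π/171)) = sin(π/171) ≈ 0.0183709.
Young: ω* = 2/(1+√(1−ρ_J²)) = 2/(1+0.0183709) = 2/1.0183709 = 1.9639210.
ρ(B_{ω*}) = ω*−1 = 0.9639210
(0.9639210)^m ≤ 10^{−3}  ⇒  m·ln(0.9639210) ≤ −3·ln10  ⇒  m ≥ 187.987  ⇒  m = 188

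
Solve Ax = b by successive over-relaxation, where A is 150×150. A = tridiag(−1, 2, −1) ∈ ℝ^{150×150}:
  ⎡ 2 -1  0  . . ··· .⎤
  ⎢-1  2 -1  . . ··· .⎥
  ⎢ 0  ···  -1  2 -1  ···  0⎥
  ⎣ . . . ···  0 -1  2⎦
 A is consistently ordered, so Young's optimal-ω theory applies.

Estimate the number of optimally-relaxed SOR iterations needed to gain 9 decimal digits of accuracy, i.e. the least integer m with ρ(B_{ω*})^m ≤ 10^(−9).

m = 498

B_J for the 150×150 system has eigenvalues cos(kπ/151); ρ_J = cos(π/151) = 0.9997836.
root = sin(π/151) = 0.0208037  (since 1−cos² = sin²).
ω* = 2/(1+0.0208037) = 1.9592405
ρ_SOR = ω* − 1 ≈ 0.9592405.
For 9 digits: m = 9·ln10 / (−ln 0.9592405) = 20.7233/0.0416135 = 497.995; round up → m = 498.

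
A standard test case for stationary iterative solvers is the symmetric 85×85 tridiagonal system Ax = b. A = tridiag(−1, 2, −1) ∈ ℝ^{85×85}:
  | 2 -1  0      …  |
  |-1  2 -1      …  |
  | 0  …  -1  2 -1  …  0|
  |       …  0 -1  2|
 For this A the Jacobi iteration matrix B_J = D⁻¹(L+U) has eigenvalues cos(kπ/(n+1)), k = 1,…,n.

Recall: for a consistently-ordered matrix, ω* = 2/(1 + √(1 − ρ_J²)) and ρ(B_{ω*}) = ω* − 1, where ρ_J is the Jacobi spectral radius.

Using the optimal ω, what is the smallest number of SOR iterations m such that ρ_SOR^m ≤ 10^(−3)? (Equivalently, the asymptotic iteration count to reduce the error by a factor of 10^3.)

m = 95

With n=85, ρ(Jacobi) = cos(π/86) = 0.9993328.
root = sin(π/86) = 0.0365220  (since 1−cos² = sin²).
ω* = 2/(1 + 0.0365220) = 2/1.0365220 = 1.9295297.
ρ_SOR = ω* − 1 ≈ 0.9295297.
ρ_SOR^m ≤ 10^(−3) ⇔ m ≥ 3·ln10/(−ln 0.9295297) = 6.90776/0.0730765 = 94.528; m = ⌈94.528⌉ = 95.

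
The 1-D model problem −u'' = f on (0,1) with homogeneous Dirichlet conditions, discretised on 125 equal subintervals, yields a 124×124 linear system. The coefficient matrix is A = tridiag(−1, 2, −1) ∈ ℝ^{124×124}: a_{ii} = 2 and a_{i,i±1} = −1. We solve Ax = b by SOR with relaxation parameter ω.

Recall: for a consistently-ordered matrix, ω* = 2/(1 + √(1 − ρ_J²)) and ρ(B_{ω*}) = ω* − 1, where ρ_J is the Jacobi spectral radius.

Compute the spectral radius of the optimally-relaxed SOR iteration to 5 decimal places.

ρ_J = max_k |cos(kπ/125)| = cos(π/125) = 0.99968
1 − cos²(π/125) = sin²(π/125) ⇒ √(1−ρ_J²) = sin(π/125) = 0.025130.
Young: ω* = 2/(1+√(1−ρ_J²)) = 2/(1+0.025130) = 2/1.025130 = 1.95097.
At ω = 1.95097 every |λ(B_ω)| = ω−1, so ρ_SOR = 0.95097.

ρ_SOR = 0.95097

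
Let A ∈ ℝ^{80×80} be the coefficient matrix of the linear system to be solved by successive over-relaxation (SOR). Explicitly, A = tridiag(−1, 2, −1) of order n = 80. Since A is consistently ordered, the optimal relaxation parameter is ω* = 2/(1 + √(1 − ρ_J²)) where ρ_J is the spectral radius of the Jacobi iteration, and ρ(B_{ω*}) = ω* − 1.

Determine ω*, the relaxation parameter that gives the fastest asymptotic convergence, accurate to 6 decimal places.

B_J for the 80×80 system has eigenvalues cos(kπ/81); ρ_J = cos(π/81) = 0.999248.
1 − cos²(π/81) = sin²(π/81) ⇒ √(1−ρ_J²) = sin(π/81) = 0.0387754.
So ω* = 2/1.0387754 = 1.925344 (Young).
[ρ_SOR] ω* − 1 = 0.925344.

ω* = 1.925344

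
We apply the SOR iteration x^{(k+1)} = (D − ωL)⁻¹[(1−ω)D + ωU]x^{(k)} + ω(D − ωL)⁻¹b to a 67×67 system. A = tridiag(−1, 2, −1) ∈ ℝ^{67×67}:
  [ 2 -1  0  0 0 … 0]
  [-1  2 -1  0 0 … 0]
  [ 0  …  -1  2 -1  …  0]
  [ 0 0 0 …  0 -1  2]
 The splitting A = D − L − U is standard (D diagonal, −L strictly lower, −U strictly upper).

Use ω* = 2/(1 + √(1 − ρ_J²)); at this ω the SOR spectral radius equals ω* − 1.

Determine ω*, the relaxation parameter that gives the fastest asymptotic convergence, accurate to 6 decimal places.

ω* = 1.911711

½·tridiag(1,0,1) at n=67: λ_k = cos(kπ/68); max |λ| at k=1 ⇒ ρ_J = cos(π/68) ≈ 0.998933.
√(1 − cos²(π/68)) = sin(π/68) ≈ 0.0461835.
ω* = 2 / (1 + 0.0461835) = 2 / 1.0461835 ≈ 1.911711.
ρ_SOR = ω* − 1 = 1.911711 − 1 = 0.911711.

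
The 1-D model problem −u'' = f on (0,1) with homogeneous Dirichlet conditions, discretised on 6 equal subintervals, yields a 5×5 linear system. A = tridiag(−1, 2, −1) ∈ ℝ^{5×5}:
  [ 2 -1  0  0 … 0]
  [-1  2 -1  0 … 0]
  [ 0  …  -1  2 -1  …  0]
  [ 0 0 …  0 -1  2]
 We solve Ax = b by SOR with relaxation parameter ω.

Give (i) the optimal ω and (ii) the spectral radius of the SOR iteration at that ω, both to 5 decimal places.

ω* = 1.33333, ρ_SOR = 0.33333

½·tridiag(1,0,1) at n=5: λ_k = cos(kπ/6); max |λ| at k=1 ⇒ ρ_J = cos(π/6) ≈ 0.86603.
√(1−ρ_J²) = |sin(π/6)| = 0.500000
ω* = 2 / (1 + 0.500000) = 2 / 1.500000 ≈ 1.33333.
[ρ_SOR] ω* − 1 = 0.33333.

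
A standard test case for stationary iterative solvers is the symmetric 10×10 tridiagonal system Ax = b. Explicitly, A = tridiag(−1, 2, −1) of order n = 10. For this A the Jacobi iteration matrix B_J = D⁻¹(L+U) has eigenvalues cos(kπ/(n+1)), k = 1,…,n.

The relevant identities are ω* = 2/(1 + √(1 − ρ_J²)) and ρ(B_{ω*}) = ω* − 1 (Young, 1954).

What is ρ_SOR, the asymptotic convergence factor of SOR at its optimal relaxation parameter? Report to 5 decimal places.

ρ_SOR = 0.56039

B_J for the 10×10 system has eigenvalues cos(kπ/11); ρ_J = cos(π/11) = 0.95949.
√(1−ρ_J²) simplifies to sin(π/11) = 0.281733.
Then 2/(1+√(1−ρ_J²)) = 2/(1+0.281733); ω* = 2/1.281733 = 1.56039.
[ρ_SOR] ω* − 1 = 0.56039.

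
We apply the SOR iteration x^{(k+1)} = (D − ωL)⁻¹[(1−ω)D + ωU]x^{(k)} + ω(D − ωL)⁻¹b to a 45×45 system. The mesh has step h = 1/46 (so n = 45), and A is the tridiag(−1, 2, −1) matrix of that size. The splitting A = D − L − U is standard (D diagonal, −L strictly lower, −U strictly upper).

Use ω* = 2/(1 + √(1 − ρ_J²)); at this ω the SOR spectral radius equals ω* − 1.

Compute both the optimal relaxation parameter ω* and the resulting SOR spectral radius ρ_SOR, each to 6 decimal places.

spectrum of D⁻¹(L+U) = {cos(kπ/46) : 1≤k≤45}; ρ_J = cos(π/46) = 0.997669.
1 − cos²(π/46) = sin²(π/46) ⇒ √(1−ρ_J²) = sin(π/46) = 0.0682424.
Young: ω* = 2/(1+√(1−ρ_J²)) = 2/(1+0.0682424) = 2/1.0682424 = 1.872234.
Hence ρ(B_{ω*}) = 1.872234 − 1 = 0.872234.

ω* = 1.872234, ρ_SOR = 0.872234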